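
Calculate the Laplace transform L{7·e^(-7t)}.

L{e^(at)} = 1/(s-a), so L{e^(-7t)} = 1/(s+7). Then L{7·e^(-7t)} = 7/(s+7)

Final answer: 7/(s+7)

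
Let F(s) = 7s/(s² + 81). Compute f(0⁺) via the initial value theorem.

f(0⁺) = lim_{s→∞} s·7s/(s² + 81) = lim_{s→∞} 7s²/(s² + 81) = 7

Final answer: 7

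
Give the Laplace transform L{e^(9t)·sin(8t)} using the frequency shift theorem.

Frequency shift: L{e^(at)f(t)} = F(s-a). L{e^(9t)·sin(8t)} = 8/((s-9)² + 64)

Final answer: 8/((s-9)² + 64)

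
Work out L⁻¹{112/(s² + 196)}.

This is the form c·a/(s² + a²) with a = 14, c = 8. L⁻¹ = 8·sin(14t)

Final answer: 8·sin(14t)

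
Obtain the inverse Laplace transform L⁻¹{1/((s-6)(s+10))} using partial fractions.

Decompose: A/(s-6) + B/(s+10). A = 1/16, B = -1/16. f(t) = (e^(6t) - e^(-10t))/16

Final answer: (e^(6t) - e^(-10t))/16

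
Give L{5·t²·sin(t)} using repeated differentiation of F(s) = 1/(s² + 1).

F(s) = 1/(s² + 1). F'(s) = -2s/(s² + 1)². F''(s) = -2(1 - 3s²)/(s² + 1)³ = (6s² - 2)/(s² + 1)³. So L{t²·sin(t)} = (-1)² F''(s) = (6s² - 2)/(s² + 1)³. Then L{5·t²·sin(t)} = 5·(6s² - 2)/(s² + 1)³ = (30s² - 10)/(s² + 1)³

Final answer: (30s² - 10)/(s² + 1)³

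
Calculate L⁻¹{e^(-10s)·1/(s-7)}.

L⁻¹{1/(s-7)} = e^(7t). By the time shift theorem, L⁻¹{e^(-as)F(s)} = u(t-a)f(t-a) with a=10, so L⁻¹{e^(-10s)·1/(s-7)} = u(t-10)·e^(7(t-10))

Final answer: u(t-10)·e^(7(t-10))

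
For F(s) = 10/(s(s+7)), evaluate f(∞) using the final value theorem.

f(∞) = lim_{s→0} s·10/(s(s+7)) = lim_{s→0} 10/(s+7) = 10/7 = 10/7

Final answer: 10/7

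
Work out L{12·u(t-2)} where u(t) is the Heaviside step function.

L{u(t-a)} = e^(-as)/s. Here a=2, so L{u(t-2)} = e^(-2s)/s, and L{12·u(t-2)} = 12·e^(-2s)/s

Final answer: 12·e^(-2s)/s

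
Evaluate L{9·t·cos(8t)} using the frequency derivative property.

L{cos(8t)} = s/(s² + 64). Derivative: d/ds[s/(s² + 64)] = [(s² + 64) - s·2s]/(s² + 64)² = (64 - s²)/(s² + 64)². So L{t·cos(8t)} = -F'(s) = (s² - 64)/(s² + 64)². Then L{9·t·cos(8t)} = 9·(s² - 64)/(s² + 64)²

Final answer: 9·(s² - 64)/(s² + 64)²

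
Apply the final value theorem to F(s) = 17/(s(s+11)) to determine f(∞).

f(∞) = lim_{s→0} s·17/(s(s+11)) = lim_{s→0} 17/(s+11) = 17/11 = 17/11

Final answer: 17/11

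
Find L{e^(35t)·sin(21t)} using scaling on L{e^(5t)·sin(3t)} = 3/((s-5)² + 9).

Scaling with a=7: L{e^(35t)·sin(21t)} = (1/7) · 3/((s/7-5)² + 9). Simplifying: 21/((s-35)² + 441)

Final answer: 21/((s-35)² + 441)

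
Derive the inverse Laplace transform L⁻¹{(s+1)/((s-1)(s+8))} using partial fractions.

Using partial fractions, f(t) = (2e^t + 7e^(-8t))/9

Final answer: (2e^t + 7e^(-8t))/9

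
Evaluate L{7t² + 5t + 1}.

L{7t² + 5t + 1} = 7·2/s³ + 5/s² + 1/s = 14/s³ + 5/s² + 1/s

Final answer: 14/s³ + 5/s² + 1/s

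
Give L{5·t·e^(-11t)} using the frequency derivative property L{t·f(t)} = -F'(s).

L{e^(-11t)} = 1/(s+11). By frequency derivative: L{t·e^(-11t)} = -d/ds[1/(s+11)] = -(-1)/(s+11)² = 1/(s+11)². Then L{5·t·e^(-11t)} = 5·1/(s+11)² = 5/(s+11)²

Final answer: 5/(s+11)²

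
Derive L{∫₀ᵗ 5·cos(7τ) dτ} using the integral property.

L{∫₀ᵗ f(τ)dτ} = F(s)/s with F(s) = 5s/(s² + 49), so the result is (5s/(s² + 49))/s = 5/(s² + 49)

Final answer: 5/(s² + 49)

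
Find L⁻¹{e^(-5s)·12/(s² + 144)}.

L⁻¹{12/(s² + 144)} = sin(12t). By the time shift theorem, L⁻¹{e^(-as)F(s)} = u(t-a)f(t-a) with a=5, so L⁻¹{e^(-5s)·12/(s² + 144)} = u(t-5)·sin(12(t-5))

Final answer: u(t-5)·sin(12(t-5))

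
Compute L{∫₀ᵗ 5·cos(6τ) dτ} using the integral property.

L{∫₀ᵗ f(τ)dτ} = F(s)/s with F(s) = 5s/(s² + 36), so the result is (5s/(s² + 36))/s = 5/(s² + 36)

Final answer: 5/(s² + 36)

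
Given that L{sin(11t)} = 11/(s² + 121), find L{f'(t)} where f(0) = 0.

L{f'(t)} = s·F(s) - f(0) = s·11/(s² + 121) - 0 = 11s/(s² + 121)

Final answer: 11s/(s² + 121)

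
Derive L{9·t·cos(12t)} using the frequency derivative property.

L{cos(12t)} = s/(s² + 144). Derivative: d/ds[s/(s² + 144)] = [(s² + 144) - s·2s]/(s² + 144)² = (144 - s²)/(s² + 144)². So L{t·cos(12t)} = -F'(s) = (s² - 144)/(s² + 144)². Then L{9·t·cos(12t)} = 9·(s² - 144)/(s² + 144)²

Final answer: 9·(s² - 144)/(s² + 144)²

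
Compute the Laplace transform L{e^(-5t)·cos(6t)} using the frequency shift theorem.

Frequency shift: L{e^(at)f(t)} = F(s-a). L{e^(-5t)·cos(6t)} = (s+5)/((s+5)² + 36)

Final answer: (s+5)/((s+5)² + 36)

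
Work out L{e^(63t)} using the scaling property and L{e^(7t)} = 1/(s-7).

Using L{f(at)} = (1/a)F(s/a) with a=9 and f(t) = e^(7t): L{e^(63t)} = (1/9) · 1/((s/9)-7) = (1/9) · 9/(s-63) = 1/(s-63)

Final answer: 1/(s-63)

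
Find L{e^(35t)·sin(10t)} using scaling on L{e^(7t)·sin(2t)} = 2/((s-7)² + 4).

Scaling with a=5: L{e^(35t)·sin(10t)} = (1/5) · 2/((s/5-7)² + 4). Simplifying: 10/((s-35)² + 100)

Final answer: 10/((s-35)² + 100)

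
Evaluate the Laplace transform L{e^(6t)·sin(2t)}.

L{e^(at)·sin(ωt)} = ω/((s-a)² + ω²), so L{e^(6t)·sin(2t)} = 2/((s-6)² + 4)

Final answer: 2/((s-6)² + 4)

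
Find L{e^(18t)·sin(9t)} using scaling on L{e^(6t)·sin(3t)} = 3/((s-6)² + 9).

Scaling with a=3: L{e^(18t)·sin(9t)} = (1/3) · 3/((s/3-6)² + 9). Simplifying: 9/((s-18)² + 81)

Final answer: 9/((s-18)² + 81)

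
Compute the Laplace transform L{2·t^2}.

L{t^n} = n!/s^(n+1), so L{t^2} = 2/s^3. Then L{2·t^2} = 2·2/s^3 = 4/s^3

Final answer: 4/s^3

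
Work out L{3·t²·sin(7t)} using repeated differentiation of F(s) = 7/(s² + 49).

F(s) = 7/(s² + 49). F'(s) = -14s/(s² + 49)². F''(s) = -14(49 - 3s²)/(s² + 49)³ = (42s² - 686)/(s² + 49)³. So L{t²·sin(7t)} = (-1)² F''(s) = (42s² - 686)/(s² + 49)³. Then L{3·t²·sin(7t)} = 3·(42s² - 686)/(s² + 49)³ = (126s² - 2058)/(s² + 49)³

Final answer: (126s² - 2058)/(s² + 49)³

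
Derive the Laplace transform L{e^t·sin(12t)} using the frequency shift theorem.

Frequency shift: L{e^(at)f(t)} = F(s-a). L{e^t·sin(12t)} = 12/((s-1)² + 144)

Final answer: 12/((s-1)² + 144)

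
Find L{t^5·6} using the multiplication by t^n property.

L{6} = 6/s. d^1/ds^1[1/s] = -1/s². d^2/ds^2[1/s] = 2/s^3. d^3/ds^3[1/s] = -6/s^4. d^4/ds^4[1/s] = 24/s^5. d^5/ds^5[1/s] = -120/s^6. So L{t^5} = (-1)^{5}·-120/s^6 = 120/s^6. Then L{t^5·6} = 6·120/s^6 = 720/s^6

Final answer: 720/s^6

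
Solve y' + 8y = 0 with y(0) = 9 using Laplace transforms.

L{y'} + 8L{y} = 0. sY - 9 + 8Y = 0. Y(s+8) = 9. Y = 9/(s+8)

Final answer: y(t) = 9e^(-8t)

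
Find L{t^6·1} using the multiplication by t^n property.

L{1} = 1/s. d^1/ds^1[1/s] = -1/s². d^2/ds^2[1/s] = 2/s^3. d^3/ds^3[1/s] = -6/s^4. d^4/ds^4[1/s] = 24/s^5. d^5/ds^5[1/s] = -120/s^6. d^6/ds^6[1/s] = 720/s^7. So L{t^6} = (-1)^{6}·720/s^7 = 720/s^7

Final answer: 720/s^7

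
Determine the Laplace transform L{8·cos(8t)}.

L{cos(ωt)} = s/(s² + ω²), so L{cos(8t)} = s/(s² + 64). Then L{8·cos(8t)} = 8·s/(s² + 64) = 8s/(s² + 64)

Final answer: 8s/(s² + 64)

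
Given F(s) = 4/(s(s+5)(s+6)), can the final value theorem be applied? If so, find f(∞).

Poles of sF(s) = 4/((s+5)(s+6)) are at s = -5 and s = -6, both in the left half-plane. Theorem applies. f(∞) = lim_{s→0} sF(s) = 4/(5·6) = 2/15

Final answer: 2/15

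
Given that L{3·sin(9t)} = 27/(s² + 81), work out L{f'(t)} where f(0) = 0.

L{f'(t)} = s·F(s) - f(0) = s·27/(s² + 81) - 0 = 27s/(s² + 81)

Final answer: 27s/(s² + 81)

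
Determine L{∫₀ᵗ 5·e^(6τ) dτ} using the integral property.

L{∫₀ᵗ f(τ)dτ} = F(s)/s with F(s) = 5/(s-6), so L{∫₀ᵗ 5·e^(6τ) dτ} = 5/(s(s-6))

Final answer: 5/(s(s-6))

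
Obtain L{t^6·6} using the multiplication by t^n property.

L{6} = 6/s. d^1/ds^1[1/s] = -1/s². d^2/ds^2[1/s] = 2/s^3. d^3/ds^3[1/s] = -6/s^4. d^4/ds^4[1/s] = 24/s^5. d^5/ds^5[1/s] = -120/s^6. d^6/ds^6[1/s] = 720/s^7. So L{t^6} = (-1)^{6}·720/s^7 = 720/s^7. Then L{t^6·6} = 6·720/s^7 = 4320/s^7

Final answer: 4320/s^7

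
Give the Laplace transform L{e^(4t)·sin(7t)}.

L{e^(at)·sin(ωt)} = ω/((s-a)² + ω²), so L{e^(4t)·sin(7t)} = 7/((s-4)² + 49)

Final answer: 7/((s-4)² + 49)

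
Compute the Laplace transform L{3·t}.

L{t^n} = n!/s^(n+1), so L{t} = 1/s^2. Then L{3·t} = 3·1/s^2 = 3/s^2

Final answer: 3/s^2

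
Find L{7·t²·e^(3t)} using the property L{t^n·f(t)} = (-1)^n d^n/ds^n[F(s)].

L{e^(3t)} = 1/(s-3). d/ds[1/(s-3)] = -1/(s-3)². d²/ds²[1/(s-3)] = 2/(s-3)³. So L{t²·e^(3t)} = (-1)² · 2/(s-3)³ = 2/(s-3)³. Then L{7·t²·e^(3t)} = 7·2/(s-3)³ = 14/(s-3)³

Final answer: 14/(s-3)³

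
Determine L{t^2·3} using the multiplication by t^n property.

L{3} = 3/s. d^1/ds^1[1/s] = -1/s². d^2/ds^2[1/s] = 2/s^3. So L{t^2} = (-1)^{2}·2/s^3 = 2/s^3. Then L{t^2·3} = 3·2/s^3 = 6/s^3

Final answer: 6/s^3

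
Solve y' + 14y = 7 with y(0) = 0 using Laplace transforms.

sY + 14Y = 7/s. Y = 7/(s(s+14)). Partial fractions: Y = 1/2/s - 1/2/(s+14)

Final answer: y(t) = 1/2(1 - e^(-14t))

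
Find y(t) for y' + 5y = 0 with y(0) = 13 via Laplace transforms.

L{y'} + 5L{y} = 0. sY - 13 + 5Y = 0. Y(s+5) = 13. Y = 13/(s+5)

Final answer: y(t) = 13e^(-5t)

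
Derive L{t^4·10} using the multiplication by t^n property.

L{10} = 10/s. d^1/ds^1[1/s] = -1/s². d^2/ds^2[1/s] = 2/s^3. d^3/ds^3[1/s] = -6/s^4. d^4/ds^4[1/s] = 24/s^5. So L{t^4} = (-1)^{4}·24/s^5 = 24/s^5. Then L{t^4·10} = 10·24/s^5 = 240/s^5

Final answer: 240/s^5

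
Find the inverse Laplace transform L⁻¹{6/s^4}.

L⁻¹{n!/s^(n+1)} = t^n with n=3. So L⁻¹{6/s^4} = t^3

Final answer: t^3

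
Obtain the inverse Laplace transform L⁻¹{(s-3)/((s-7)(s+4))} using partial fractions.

Using partial fractions, f(t) = (4e^(7t) + 7e^(-4t))/11

Final answer: (4e^(7t) + 7e^(-4t))/11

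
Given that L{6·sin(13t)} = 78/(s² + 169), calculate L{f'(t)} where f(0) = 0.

L{f'(t)} = s·F(s) - f(0) = s·78/(s² + 169) - 0 = 78s/(s² + 169)

Final answer: 78s/(s² + 169)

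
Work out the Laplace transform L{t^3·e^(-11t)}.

L{t^n·e^(at)} = n!/(s-a)^(n+1), so L{t^3·e^(-11t)} = 6/(s+11)^4

Final answer: 6/(s+11)^4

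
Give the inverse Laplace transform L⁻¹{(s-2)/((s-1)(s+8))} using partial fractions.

Using partial fractions, f(t) = (-e^t + 10e^(-8t))/9

Final answer: (-e^t + 10e^(-8t))/9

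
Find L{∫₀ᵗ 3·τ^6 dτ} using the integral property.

L{∫₀ᵗ f(τ)dτ} = F(s)/s with f(t) = 3t^6. F(s) = 2160/s^7, so L{∫₀ᵗ 3·τ^6 dτ} = (2160/s^7)/s = 2160/s^8. (Check: ∫₀ᵗ 3·τ^6 dτ = 3t^7/7.)

Final answer: 2160/s^8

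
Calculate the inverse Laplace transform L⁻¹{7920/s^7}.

L⁻¹{n!/s^(n+1)} = t^n with n=6. So L⁻¹{720/s^7} = t^6, and L⁻¹{7920/s^7} = (7920/720)·t^6 = 11·t^6

Final answer: 11·t^6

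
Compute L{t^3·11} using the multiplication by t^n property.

L{11} = 11/s. d^1/ds^1[1/s] = -1/s². d^2/ds^2[1/s] = 2/s^3. d^3/ds^3[1/s] = -6/s^4. So L{t^3} = (-1)^{3}·-6/s^4 = 6/s^4. Then L{t^3·11} = 11·6/s^4 = 66/s^4

Final answer: 66/s^4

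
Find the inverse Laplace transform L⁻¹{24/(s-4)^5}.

L⁻¹{n!/(s-a)^(n+1)} = t^n·e^(at), so L⁻¹{24/(s-4)^5} = t^4·e^(4t)

Final answer: t^4·e^(4t)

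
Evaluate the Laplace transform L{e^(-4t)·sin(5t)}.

L{e^(at)·sin(ωt)} = ω/((s-a)² + ω²), so L{e^(-4t)·sin(5t)} = 5/((s+4)² + 25)

Final answer: 5/((s+4)² + 25)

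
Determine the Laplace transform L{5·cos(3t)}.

L{cos(ωt)} = s/(s² + ω²), so L{cos(3t)} = s/(s² + 9). Then L{5·cos(3t)} = 5·s/(s² + 9) = 5s/(s² + 9)

Final answer: 5s/(s² + 9)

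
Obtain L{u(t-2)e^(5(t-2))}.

u(t-a)f(t-a) with f(t)=e^(5t). L{e^(5t)} = 1/(s-5). By time shift: e^(-2s)/(s-5)

Final answer: e^(-2s)/(s-5)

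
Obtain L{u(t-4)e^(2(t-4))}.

u(t-a)f(t-a) with f(t)=e^(2t). L{e^(2t)} = 1/(s-2). By time shift: e^(-4s)/(s-2)

Final answer: e^(-4s)/(s-2)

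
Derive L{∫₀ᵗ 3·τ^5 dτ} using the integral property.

L{∫₀ᵗ f(τ)dτ} = F(s)/s with f(t) = 3t^5. F(s) = 360/s^6, so L{∫₀ᵗ 3·τ^5 dτ} = (360/s^6)/s = 360/s^7. (Check: ∫₀ᵗ 3·τ^5 dτ = 3t^6/6.)

Final answer: 360/s^7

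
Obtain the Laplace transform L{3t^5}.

L{3t^5} = 3 · L{t^5} = 3 · 120/s^6 = 360/s^6

Final answer: 360/s^6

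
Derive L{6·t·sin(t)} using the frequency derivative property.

L{sin(t)} = 1/(s² + 1). By L{t·f(t)} = -F'(s): -d/ds[1/(s² + 1)] = -(1)·(-2s)/(s² + 1)² = 2s/(s² + 1)². Then L{6·t·sin(t)} = 6·2s/(s² + 1)² = 12s/(s² + 1)²

Final answer: 12s/(s² + 1)²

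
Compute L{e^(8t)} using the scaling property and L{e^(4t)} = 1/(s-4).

Using L{f(at)} = (1/a)F(s/a) with a=2 and f(t) = e^(4t): L{e^(8t)} = (1/2) · 1/((s/2)-4) = (1/2) · 2/(s-8) = 1/(s-8)

Final answer: 1/(s-8)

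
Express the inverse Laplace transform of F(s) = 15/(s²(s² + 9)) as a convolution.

15/(s²(s² + 9)) = (1/s²)·(15/(s² + 9)) = L{t}·L{5·sin(3t)}. So f(t) = t*(5·sin(3t)) = ∫₀ᵗ 5τ·sin(3(t-τ)) dτ

Final answer: ∫₀ᵗ 5τ·sin(3(t-τ)) dτ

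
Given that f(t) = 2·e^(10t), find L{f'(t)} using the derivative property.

f(0) = 2, F(s) = 2/(s-10). L{f'(t)} = s·F(s) - f(0) = 2s/(s-10) - 2 = (2s - 2(s-10))/(s-10) = 20/(s-10)

Final answer: 20/(s-10)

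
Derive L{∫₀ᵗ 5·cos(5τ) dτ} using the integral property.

L{∫₀ᵗ f(τ)dτ} = F(s)/s with F(s) = 5s/(s² + 25), so the result is (5s/(s² + 25))/s = 5/(s² + 25)

Final answer: 5/(s² + 25)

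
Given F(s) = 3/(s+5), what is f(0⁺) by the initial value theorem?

f(0⁺) = lim_{s→∞} s·3/(s+5) = lim_{s→∞} 3s/(s+5) = 3

Final answer: 3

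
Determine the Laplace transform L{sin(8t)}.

L{sin(ωt)} = ω/(s² + ω²), so L{sin(8t)} = 8/(s² + 64)

Final answer: 8/(s² + 64)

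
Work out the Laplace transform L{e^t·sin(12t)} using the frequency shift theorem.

Frequency shift: L{e^(at)f(t)} = F(s-a). L{e^t·sin(12t)} = 12/((s-1)² + 144)

Final answer: 12/((s-1)² + 144)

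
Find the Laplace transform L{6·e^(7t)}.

L{e^(at)} = 1/(s-a), so L{e^(7t)} = 1/(s-7). Then L{6·e^(7t)} = 6/(s-7)

Final answer: 6/(s-7)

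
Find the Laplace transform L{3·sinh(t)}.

L{sinh(ωt)} = ω/(s² - ω²), so L{sinh(t)} = 1/(s² - 1). Then L{3·sinh(t)} = 3·1/(s² - 1) = 3/(s² - 1)

Final answer: 3/(s² - 1)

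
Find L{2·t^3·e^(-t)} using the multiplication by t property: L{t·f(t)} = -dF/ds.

Using L{t^n·e^(at)} = n!/(s-a)^(n+1), L{t^3·e^(-t)} = 6/(s+1)^4, so L{2·t^3·e^(-t)} = 2·6/(s+1)^4 = 12/(s+1)^4

Final answer: 12/(s+1)^4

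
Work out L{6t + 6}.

L{6t + 6} = 6·L{t} + 6·L{1} = 6/s² + 6/s

Final answer: 6/s² + 6/s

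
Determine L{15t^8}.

L{t^n} = n!/s^(n+1). So L{15t^8} = 15·8!/s^9 = 604800/s^9

Final answer: 604800/s^9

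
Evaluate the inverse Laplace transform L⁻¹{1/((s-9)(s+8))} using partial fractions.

Decompose: A/(s-9) + B/(s+8). A = 1/17, B = -1/17. f(t) = (e^(9t) - e^(-8t))/17

Final answer: (e^(9t) - e^(-8t))/17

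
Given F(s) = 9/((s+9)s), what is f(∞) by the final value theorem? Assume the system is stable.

f(∞) = lim_{s→0} sF(s) = lim_{s→0} 9/(s+9) = 1

Final answer: 1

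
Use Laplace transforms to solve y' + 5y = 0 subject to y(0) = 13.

L{y'} + 5L{y} = 0. sY - 13 + 5Y = 0. Y(s+5) = 13. Y = 13/(s+5)

Final answer: y(t) = 13e^(-5t)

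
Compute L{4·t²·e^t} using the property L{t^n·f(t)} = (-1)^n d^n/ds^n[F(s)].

L{e^t} = 1/(s-1). d/ds[1/(s-1)] = -1/(s-1)². d²/ds²[1/(s-1)] = 2/(s-1)³. So L{t²·e^t} = (-1)² · 2/(s-1)³ = 2/(s-1)³. Then L{4·t²·e^t} = 4·2/(s-1)³ = 8/(s-1)³

Final answer: 8/(s-1)³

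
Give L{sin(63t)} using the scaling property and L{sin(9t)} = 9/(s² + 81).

Using L{f(at)} = (1/a)F(s/a) with a=7: L{sin(63t)} = (1/7) · 9/((s/7)² + 81) = (1/7) · 9·49/(s² + 3969) = 63/(s² + 3969)

Final answer: 63/(s² + 3969)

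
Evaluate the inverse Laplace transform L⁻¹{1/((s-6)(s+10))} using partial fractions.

Decompose: A/(s-6) + B/(s+10). A = 1/16, B = -1/16. f(t) = (e^(6t) - e^(-10t))/16

Final answer: (e^(6t) - e^(-10t))/16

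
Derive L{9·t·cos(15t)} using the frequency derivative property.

L{cos(15t)} = s/(s² + 225). Derivative: d/ds[s/(s² + 225)] = [(s² + 225) - s·2s]/(s² + 225)² = (225 - s²)/(s² + 225)². So L{t·cos(15t)} = -F'(s) = (s² - 225)/(s² + 225)². Then L{9·t·cos(15t)} = 9·(s² - 225)/(s² + 225)²

Final answer: 9·(s² - 225)/(s² + 225)²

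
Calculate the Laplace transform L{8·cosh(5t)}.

L{cosh(ωt)} = s/(s² - ω²), so L{cosh(5t)} = s/(s² - 25). Then L{8·cosh(5t)} = 8·s/(s² - 25) = 8s/(s² - 25)

Final answer: 8s/(s² - 25)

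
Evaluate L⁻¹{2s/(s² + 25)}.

This is the form c·s/(s² + a²) with a = 5, c = 2. L⁻¹ = 2·cos(5t)

Final answer: 2·cos(5t)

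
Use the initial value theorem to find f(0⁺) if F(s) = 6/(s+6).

f(0⁺) = lim_{s→∞} s·6/(s+6) = lim_{s→∞} 6s/(s+6) = 6

Final answer: 6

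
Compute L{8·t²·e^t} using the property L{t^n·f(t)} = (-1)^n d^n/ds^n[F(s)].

L{e^t} = 1/(s-1). d/ds[1/(s-1)] = -1/(s-1)². d²/ds²[1/(s-1)] = 2/(s-1)³. So L{t²·e^t} = (-1)² · 2/(s-1)³ = 2/(s-1)³. Then L{8·t²·e^t} = 8·2/(s-1)³ = 16/(s-1)³

Final answer: 16/(s-1)³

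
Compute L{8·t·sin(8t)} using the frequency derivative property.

L{sin(8t)} = 8/(s² + 64). By L{t·f(t)} = -F'(s): -d/ds[8/(s² + 64)] = -(8)·(-2s)/(s² + 64)² = 16s/(s² + 64)². Then L{8·t·sin(8t)} = 8·16s/(s² + 64)² = 128s/(s² + 64)²

Final answer: 128s/(s² + 64)²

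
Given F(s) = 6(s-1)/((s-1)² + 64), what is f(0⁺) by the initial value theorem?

f(0⁺) = lim_{s→∞} sF(s) = lim_{s→∞} 6s(s-1)/((s-1)² + 64) = 6

Final answer: 6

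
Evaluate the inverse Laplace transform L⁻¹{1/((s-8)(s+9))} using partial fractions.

Decompose: A/(s-8) + B/(s+9). A = 1/17, B = -1/17. f(t) = (e^(8t) - e^(-9t))/17

Final answer: (e^(8t) - e^(-9t))/17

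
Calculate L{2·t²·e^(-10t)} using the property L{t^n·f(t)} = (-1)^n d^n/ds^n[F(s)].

L{e^(-10t)} = 1/(s+10). d/ds[1/(s+10)] = -1/(s+10)². d²/ds²[1/(s+10)] = 2/(s+10)³. So L{t²·e^(-10t)} = (-1)² · 2/(s+10)³ = 2/(s+10)³. Then L{2·t²·e^(-10t)} = 2·2/(s+10)³ = 4/(s+10)³

Final answer: 4/(s+10)³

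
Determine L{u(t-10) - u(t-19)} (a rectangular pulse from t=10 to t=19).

L{u(t-a)} = e^(-as)/s. L{u(t-10) - u(t-19)} = (e^(-10s) - e^(-19s))/s

Final answer: (e^(-10s) - e^(-19s))/s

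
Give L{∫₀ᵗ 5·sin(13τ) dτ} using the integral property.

L{∫₀ᵗ f(τ)dτ} = F(s)/s with F(s) = 65/(s² + 169), so the result is (65/(s² + 169))/s = 65/(s(s² + 169))

Final answer: 65/(s(s² + 169))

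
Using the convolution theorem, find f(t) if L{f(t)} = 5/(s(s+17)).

5/(s(s+17)) = (5/s)·(1/(s+17)) = L{5}·L{e^(-17t)}. By convolution, f(t) = 5*e^(-17t) = ∫₀ᵗ 5·e^(-17τ) dτ = 5·(1 - e^(-17t))/17

Final answer: 5·(1 - e^(-17t))/17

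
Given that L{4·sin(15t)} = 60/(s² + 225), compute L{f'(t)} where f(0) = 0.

L{f'(t)} = s·F(s) - f(0) = s·60/(s² + 225) - 0 = 60s/(s² + 225)

Final answer: 60s/(s² + 225)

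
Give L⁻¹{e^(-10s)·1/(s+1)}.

L⁻¹{1/(s+1)} = e^(-t). By the time shift theorem, L⁻¹{e^(-as)F(s)} = u(t-a)f(t-a) with a=10, so L⁻¹{e^(-10s)·1/(s+1)} = u(t-10)·e^(-(t-10))

Final answer: u(t-10)·e^(-(t-10))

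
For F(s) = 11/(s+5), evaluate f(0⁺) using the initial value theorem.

f(0⁺) = lim_{s→∞} s·11/(s+5) = lim_{s→∞} 11s/(s+5) = 11

Final answer: 11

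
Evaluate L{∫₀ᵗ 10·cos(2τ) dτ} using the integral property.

L{∫₀ᵗ f(τ)dτ} = F(s)/s with F(s) = 10s/(s² + 4), so the result is (10s/(s² + 4))/s = 10/(s² + 4)

Final answer: 10/(s² + 4)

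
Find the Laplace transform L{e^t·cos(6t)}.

L{e^(at)·cos(ωt)} = (s-a)/((s-a)² + ω²), so L{e^t·cos(6t)} = (s-1)/((s-1)² + 36)

Final answer: (s-1)/((s-1)² + 36)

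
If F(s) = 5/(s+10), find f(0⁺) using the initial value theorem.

f(0⁺) = lim_{s→∞} s·5/(s+10) = lim_{s→∞} 5s/(s+10) = 5

Final answer: 5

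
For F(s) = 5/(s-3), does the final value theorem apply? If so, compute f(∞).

sF(s) = 5s/(s-3) has a pole at s = 3 in the right half-plane. Theorem does NOT apply (unstable system; f(t) = 5·e^(3t) grows without bound).

Final answer: Not applicable (unstable)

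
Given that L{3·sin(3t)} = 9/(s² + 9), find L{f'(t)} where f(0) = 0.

L{f'(t)} = s·F(s) - f(0) = s·9/(s² + 9) - 0 = 9s/(s² + 9)

Final answer: 9s/(s² + 9)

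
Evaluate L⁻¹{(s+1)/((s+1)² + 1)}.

Using frequency shift: L⁻¹{(s-a)/((s-a)² + b²)} = e^(at)cos(bt). Here a=-1, b=1

Final answer: e^(-t)·cos(t)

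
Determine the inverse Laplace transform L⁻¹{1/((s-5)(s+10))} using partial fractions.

Decompose: A/(s-5) + B/(s+10). A = 1/15, B = -1/15. f(t) = (e^(5t) - e^(-10t))/15

Final answer: (e^(5t) - e^(-10t))/15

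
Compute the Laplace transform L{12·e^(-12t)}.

L{e^(at)} = 1/(s-a), so L{e^(-12t)} = 1/(s+12). Then L{12·e^(-12t)} = 12/(s+12)

Final answer: 12/(s+12)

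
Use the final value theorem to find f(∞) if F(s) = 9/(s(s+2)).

f(∞) = lim_{s→0} s·9/(s(s+2)) = lim_{s→0} 9/(s+2) = 9/2 = 9/2

Final answer: 9/2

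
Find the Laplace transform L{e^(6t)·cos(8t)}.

L{e^(at)·cos(ωt)} = (s-a)/((s-a)² + ω²), so L{e^(6t)·cos(8t)} = (s-6)/((s-6)² + 64)

Final answer: (s-6)/((s-6)² + 64)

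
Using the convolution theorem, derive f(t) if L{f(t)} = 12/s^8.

12/s^8 = (12/s)·(1/s^7) = L{12}·L{t^6/720}. By convolution, f(t) = 12*t^6/720 = ∫₀ᵗ 12·τ^6/720 dτ = 12·t^7/5040

Final answer: 12·t^7/5040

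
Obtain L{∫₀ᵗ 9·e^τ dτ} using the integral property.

L{∫₀ᵗ f(τ)dτ} = F(s)/s with F(s) = 9/(s-1), so L{∫₀ᵗ 9·e^τ dτ} = 9/(s(s-1))

Final answer: 9/(s(s-1))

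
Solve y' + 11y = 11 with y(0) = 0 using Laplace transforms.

sY + 11Y = 11/s. Y = 11/(s(s+11)). Partial fractions: Y = 1/s - 1/(s+11)

Final answer: y(t) = (1 - e^(-11t))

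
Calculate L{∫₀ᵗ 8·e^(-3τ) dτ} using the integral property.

L{∫₀ᵗ f(τ)dτ} = F(s)/s with F(s) = 8/(s+3), so L{∫₀ᵗ 8·e^(-3τ) dτ} = 8/(s(s+3))

Final answer: 8/(s(s+3))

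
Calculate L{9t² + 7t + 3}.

L{9t² + 7t + 3} = 9·2/s³ + 7/s² + 3/s = 18/s³ + 7/s² + 3/s

Final answer: 18/s³ + 7/s² + 3/s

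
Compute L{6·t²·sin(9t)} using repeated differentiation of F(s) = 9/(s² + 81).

F(s) = 9/(s² + 81). F'(s) = -18s/(s² + 81)². F''(s) = -18(81 - 3s²)/(s² + 81)³ = (54s² - 1458)/(s² + 81)³. So L{t²·sin(9t)} = (-1)² F''(s) = (54s² - 1458)/(s² + 81)³. Then L{6·t²·sin(9t)} = 6·(54s² - 1458)/(s² + 81)³ = (324s² - 8748)/(s² + 81)³

Final answer: (324s² - 8748)/(s² + 81)³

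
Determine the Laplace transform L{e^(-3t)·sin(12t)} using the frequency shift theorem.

Frequency shift: L{e^(at)f(t)} = F(s-a). L{e^(-3t)·sin(12t)} = 12/((s+3)² + 144)

Final answer: 12/((s+3)² + 144)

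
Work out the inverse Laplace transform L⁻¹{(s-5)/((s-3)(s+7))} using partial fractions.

Using partial fractions, f(t) = (-2e^(3t) + 12e^(-7t))/10

Final answer: (-2e^(3t) + 12e^(-7t))/10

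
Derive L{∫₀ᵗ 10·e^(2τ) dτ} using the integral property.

L{∫₀ᵗ f(τ)dτ} = F(s)/s with F(s) = 10/(s-2), so L{∫₀ᵗ 10·e^(2τ) dτ} = 10/(s(s-2))

Final answer: 10/(s(s-2))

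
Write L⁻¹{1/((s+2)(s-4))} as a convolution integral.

1/((s+2)(s-4)) = (1/(s+2))·(1/(s-4)) = L{e^(-2t)}·L{e^(4t)}. So f(t) = e^(-2t)*e^(4t) = ∫₀ᵗ e^(-2τ)·e^(4(t-τ)) dτ

Final answer: ∫₀ᵗ e^(-2τ)·e^(4(t-τ)) dτ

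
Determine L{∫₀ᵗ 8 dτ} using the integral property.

L{∫₀ᵗ f(τ)dτ} = F(s)/s with f(t) = 8. F(s) = 8/s, so L{∫₀ᵗ 8 dτ} = (8/s)/s = 8/s². (Check: ∫₀ᵗ 8 dτ = 8t.)

Final answer: 8/s²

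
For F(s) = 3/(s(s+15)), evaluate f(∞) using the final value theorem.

f(∞) = lim_{s→0} s·3/(s(s+15)) = lim_{s→0} 3/(s+15) = 3/15 = 1/5

Final answer: 1/5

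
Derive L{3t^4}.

L{t^n} = n!/s^(n+1). So L{3t^4} = 3·4!/s^5 = 72/s^5

Final answer: 72/s^5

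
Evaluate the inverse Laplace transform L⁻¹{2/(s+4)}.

L⁻¹{1/(s-a)} = e^(at), so L⁻¹{1/(s+4)} = e^(-4t), and L⁻¹{2/(s+4)} = 2·e^(-4t)

Final answer: 2·e^(-4t)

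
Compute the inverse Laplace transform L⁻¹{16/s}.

L⁻¹{c/s} = c, so L⁻¹{16/s} = 16

Final answer: 16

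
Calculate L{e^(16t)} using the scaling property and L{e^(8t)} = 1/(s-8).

Using L{f(at)} = (1/a)F(s/a) with a=2 and f(t) = e^(8t): L{e^(16t)} = (1/2) · 1/((s/2)-8) = (1/2) · 2/(s-16) = 1/(s-16)

Final answer: 1/(s-16)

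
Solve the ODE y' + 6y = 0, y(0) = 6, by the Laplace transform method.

L{y'} + 6L{y} = 0. sY - 6 + 6Y = 0. Y(s+6) = 6. Y = 6/(s+6)

Final answer: y(t) = 6e^(-6t)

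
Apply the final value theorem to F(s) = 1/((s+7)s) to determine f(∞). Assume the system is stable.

f(∞) = lim_{s→0} sF(s) = lim_{s→0} 1/(s+7) = 1/7

Final answer: 1/7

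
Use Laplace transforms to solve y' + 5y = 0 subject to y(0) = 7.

L{y'} + 5L{y} = 0. sY - 7 + 5Y = 0. Y(s+5) = 7. Y = 7/(s+5)

Final answer: y(t) = 7e^(-5t)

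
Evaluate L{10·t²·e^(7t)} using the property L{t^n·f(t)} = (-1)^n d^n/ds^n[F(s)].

L{e^(7t)} = 1/(s-7). d/ds[1/(s-7)] = -1/(s-7)². d²/ds²[1/(s-7)] = 2/(s-7)³. So L{t²·e^(7t)} = (-1)² · 2/(s-7)³ = 2/(s-7)³. Then L{10·t²·e^(7t)} = 10·2/(s-7)³ = 20/(s-7)³

Final answer: 20/(s-7)³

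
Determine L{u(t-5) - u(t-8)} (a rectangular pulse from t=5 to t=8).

L{u(t-a)} = e^(-as)/s. L{u(t-5) - u(t-8)} = (e^(-5s) - e^(-8s))/s

Final answer: (e^(-5s) - e^(-8s))/s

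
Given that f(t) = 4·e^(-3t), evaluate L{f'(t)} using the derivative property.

f(0) = 4, F(s) = 4/(s+3). L{f'(t)} = s·F(s) - f(0) = 4s/(s+3) - 4 = (4s - 4(s+3))/(s+3) = -12/(s+3)

Final answer: -12/(s+3)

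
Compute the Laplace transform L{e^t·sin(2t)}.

L{e^(at)·sin(ωt)} = ω/((s-a)² + ω²), so L{e^t·sin(2t)} = 2/((s-1)² + 4)

Final answer: 2/((s-1)² + 4)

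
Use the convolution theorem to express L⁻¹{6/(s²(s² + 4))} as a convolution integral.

6/(s²(s² + 4)) = (1/s²)·(6/(s² + 4)) = L{t}·L{3·sin(2t)}. So f(t) = t*(3·sin(2t)) = ∫₀ᵗ 3τ·sin(2(t-τ)) dτ

Final answer: ∫₀ᵗ 3τ·sin(2(t-τ)) dτ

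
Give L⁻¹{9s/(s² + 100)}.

This is the form c·s/(s² + a²) with a = 10, c = 9. L⁻¹ = 9·cos(10t)

Final answer: 9·cos(10t)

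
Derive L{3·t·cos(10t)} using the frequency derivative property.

L{cos(10t)} = s/(s² + 100). Derivative: d/ds[s/(s² + 100)] = [(s² + 100) - s·2s]/(s² + 100)² = (100 - s²)/(s² + 100)². So L{t·cos(10t)} = -F'(s) = (s² - 100)/(s² + 100)². Then L{3·t·cos(10t)} = 3·(s² - 100)/(s² + 100)²

Final answer: 3·(s² - 100)/(s² + 100)²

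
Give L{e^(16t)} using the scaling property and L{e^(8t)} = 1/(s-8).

Using L{f(at)} = (1/a)F(s/a) with a=2 and f(t) = e^(8t): L{e^(16t)} = (1/2) · 1/((s/2)-8) = (1/2) · 2/(s-16) = 1/(s-16)

Final answer: 1/(s-16)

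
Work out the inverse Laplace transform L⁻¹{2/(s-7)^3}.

L⁻¹{n!/(s-a)^(n+1)} = t^n·e^(at) with n=2, a=7. So L⁻¹{2/(s-7)^3} = t^2·e^(7t)

Final answer: t^2·e^(7t)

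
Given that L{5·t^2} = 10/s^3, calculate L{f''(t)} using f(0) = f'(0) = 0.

L{f''(t)} = s²F(s) - sf(0) - f'(0) = s²·10/s^3 - 0 - 0 = 10/s

Final answer: 10/s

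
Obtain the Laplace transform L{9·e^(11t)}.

L{e^(at)} = 1/(s-a), so L{e^(11t)} = 1/(s-11). Then L{9·e^(11t)} = 9/(s-11)

Final answer: 9/(s-11)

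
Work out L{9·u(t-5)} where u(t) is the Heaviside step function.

L{u(t-a)} = e^(-as)/s. Here a=5, so L{u(t-5)} = e^(-5s)/s, and L{9·u(t-5)} = 9·e^(-5s)/s

Final answer: 9·e^(-5s)/s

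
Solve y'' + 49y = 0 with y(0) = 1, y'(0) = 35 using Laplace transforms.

L{y''} + 49L{y} = 0. s²Y - s - 35 + 49Y = 0. Y(s² + 49) = s + 35. Y = (s + 35)/(s² + 49). Inverting: y(t) = cos(7t) + 5sin(7t)

Final answer: y(t) = cos(7t) + 5sin(7t)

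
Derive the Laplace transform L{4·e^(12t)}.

L{e^(at)} = 1/(s-a), so L{e^(12t)} = 1/(s-12). Then L{4·e^(12t)} = 4/(s-12)

Final answer: 4/(s-12)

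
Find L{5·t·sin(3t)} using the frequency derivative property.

L{sin(3t)} = 3/(s² + 9). By L{t·f(t)} = -F'(s): -d/ds[3/(s² + 9)] = -(3)·(-2s)/(s² + 9)² = 6s/(s² + 9)². Then L{5·t·sin(3t)} = 5·6s/(s² + 9)² = 30s/(s² + 9)²

Final answer: 30s/(s² + 9)²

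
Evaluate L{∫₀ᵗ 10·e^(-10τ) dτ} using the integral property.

L{∫₀ᵗ f(τ)dτ} = F(s)/s with F(s) = 10/(s+10), so L{∫₀ᵗ 10·e^(-10τ) dτ} = 10/(s(s+10))

Final answer: 10/(s(s+10))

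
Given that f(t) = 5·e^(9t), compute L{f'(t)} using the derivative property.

f(0) = 5, F(s) = 5/(s-9). L{f'(t)} = s·F(s) - f(0) = 5s/(s-9) - 5 = (5s - 5(s-9))/(s-9) = 45/(s-9)

Final answer: 45/(s-9)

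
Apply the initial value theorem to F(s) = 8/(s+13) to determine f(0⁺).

f(0⁺) = lim_{s→∞} s·8/(s+13) = lim_{s→∞} 8s/(s+13) = 8

Final answer: 8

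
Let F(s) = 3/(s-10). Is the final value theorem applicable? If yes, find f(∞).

sF(s) = 3s/(s-10) has a pole at s = 10 in the right half-plane. Theorem does NOT apply (unstable system; f(t) = 3·e^(10t) grows without bound).

Final answer: Not applicable (unstable)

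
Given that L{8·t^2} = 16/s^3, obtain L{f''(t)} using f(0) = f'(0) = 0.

L{f''(t)} = s²F(s) - sf(0) - f'(0) = s²·16/s^3 - 0 - 0 = 16/s

Final answer: 16/s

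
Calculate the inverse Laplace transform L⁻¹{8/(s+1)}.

L⁻¹{1/(s-a)} = e^(at), so L⁻¹{1/(s+1)} = e^(-t), and L⁻¹{8/(s+1)} = 8·e^(-t)

Final answer: 8·e^(-t)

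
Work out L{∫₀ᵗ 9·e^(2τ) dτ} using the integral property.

L{∫₀ᵗ f(τ)dτ} = F(s)/s with F(s) = 9/(s-2), so L{∫₀ᵗ 9·e^(2τ) dτ} = 9/(s(s-2))

Final answer: 9/(s(s-2))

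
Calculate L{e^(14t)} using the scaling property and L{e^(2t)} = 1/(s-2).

Using L{f(at)} = (1/a)F(s/a) with a=7 and f(t) = e^(2t): L{e^(14t)} = (1/7) · 1/((s/7)-2) = (1/7) · 7/(s-14) = 1/(s-14)

Final answer: 1/(s-14)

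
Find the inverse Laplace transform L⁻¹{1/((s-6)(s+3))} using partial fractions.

Decompose: A/(s-6) + B/(s+3). A = 1/9, B = -1/9. f(t) = (e^(6t) - e^(-3t))/9

Final answer: (e^(6t) - e^(-3t))/9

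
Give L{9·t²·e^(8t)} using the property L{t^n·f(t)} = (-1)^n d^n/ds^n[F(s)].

L{e^(8t)} = 1/(s-8). d/ds[1/(s-8)] = -1/(s-8)². d²/ds²[1/(s-8)] = 2/(s-8)³. So L{t²·e^(8t)} = (-1)² · 2/(s-8)³ = 2/(s-8)³. Then L{9·t²·e^(8t)} = 9·2/(s-8)³ = 18/(s-8)³

Final answer: 18/(s-8)³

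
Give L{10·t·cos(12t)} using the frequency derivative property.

L{cos(12t)} = s/(s² + 144). Derivative: d/ds[s/(s² + 144)] = [(s² + 144) - s·2s]/(s² + 144)² = (144 - s²)/(s² + 144)². So L{t·cos(12t)} = -F'(s) = (s² - 144)/(s² + 144)². Then L{10·t·cos(12t)} = 10·(s² - 144)/(s² + 144)²

Final answer: 10·(s² - 144)/(s² + 144)²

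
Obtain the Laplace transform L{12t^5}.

L{12t^5} = 12 · L{t^5} = 12 · 120/s^6 = 1440/s^6

Final answer: 1440/s^6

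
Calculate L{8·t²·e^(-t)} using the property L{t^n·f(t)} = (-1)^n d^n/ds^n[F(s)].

L{e^(-t)} = 1/(s+1). d/ds[1/(s+1)] = -1/(s+1)². d²/ds²[1/(s+1)] = 2/(s+1)³. So L{t²·e^(-t)} = (-1)² · 2/(s+1)³ = 2/(s+1)³. Then L{8·t²·e^(-t)} = 8·2/(s+1)³ = 16/(s+1)³

Final answer: 16/(s+1)³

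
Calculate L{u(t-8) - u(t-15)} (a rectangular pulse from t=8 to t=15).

L{u(t-a)} = e^(-as)/s. L{u(t-8) - u(t-15)} = (e^(-8s) - e^(-15s))/s

Final answer: (e^(-8s) - e^(-15s))/s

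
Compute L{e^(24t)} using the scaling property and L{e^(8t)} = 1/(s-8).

Using L{f(at)} = (1/a)F(s/a) with a=3 and f(t) = e^(8t): L{e^(24t)} = (1/3) · 1/((s/3)-8) = (1/3) · 3/(s-24) = 1/(s-24)

Final answer: 1/(s-24)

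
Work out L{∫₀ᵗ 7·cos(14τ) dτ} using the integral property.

L{∫₀ᵗ f(τ)dτ} = F(s)/s with F(s) = 7s/(s² + 196), so the result is (7s/(s² + 196))/s = 7/(s² + 196)

Final answer: 7/(s² + 196)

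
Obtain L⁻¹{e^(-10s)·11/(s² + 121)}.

L⁻¹{11/(s² + 121)} = sin(11t). By the time shift theorem, L⁻¹{e^(-as)F(s)} = u(t-a)f(t-a) with a=10, so L⁻¹{e^(-10s)·11/(s² + 121)} = u(t-10)·sin(11(t-10))

Final answer: u(t-10)·sin(11(t-10))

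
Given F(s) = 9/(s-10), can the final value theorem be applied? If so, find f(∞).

sF(s) = 9s/(s-10) has a pole at s = 10 in the right half-plane. Theorem does NOT apply (unstable system; f(t) = 9·e^(10t) grows without bound).

Final answer: Not applicable (unstable)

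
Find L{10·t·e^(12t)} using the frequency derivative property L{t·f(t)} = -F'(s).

L{e^(12t)} = 1/(s-12). By frequency derivative: L{t·e^(12t)} = -d/ds[1/(s-12)] = -(-1)/(s-12)² = 1/(s-12)². Then L{10·t·e^(12t)} = 10·1/(s-12)² = 10/(s-12)²

Final answer: 10/(s-12)²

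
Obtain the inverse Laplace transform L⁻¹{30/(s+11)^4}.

L⁻¹{n!/(s-a)^(n+1)} = t^n·e^(at) with n=3, a=-11. So L⁻¹{6/(s+11)^4} = t^3·e^(-11t), and L⁻¹{30/(s+11)^4} = (30/6)·t^3·e^(-11t) = 5·t^3·e^(-11t)

Final answer: 5·t^3·e^(-11t)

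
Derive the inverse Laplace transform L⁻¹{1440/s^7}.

L⁻¹{n!/s^(n+1)} = t^n with n=6. So L⁻¹{720/s^7} = t^6, and L⁻¹{1440/s^7} = (1440/720)·t^6 = 2·t^6

Final answer: 2·t^6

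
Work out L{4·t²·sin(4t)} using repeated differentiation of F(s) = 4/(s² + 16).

F(s) = 4/(s² + 16). F'(s) = -8s/(s² + 16)². F''(s) = -8(16 - 3s²)/(s² + 16)³ = (24s² - 128)/(s² + 16)³. So L{t²·sin(4t)} = (-1)² F''(s) = (24s² - 128)/(s² + 16)³. Then L{4·t²·sin(4t)} = 4·(24s² - 128)/(s² + 16)³ = (96s² - 512)/(s² + 16)³

Final answer: (96s² - 512)/(s² + 16)³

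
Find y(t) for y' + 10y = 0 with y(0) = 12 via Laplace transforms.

L{y'} + 10L{y} = 0. sY - 12 + 10Y = 0. Y(s+10) = 12. Y = 12/(s+10)

Final answer: y(t) = 12e^(-10t)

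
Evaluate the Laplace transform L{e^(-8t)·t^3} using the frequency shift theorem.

L{e^(at)·t^n} = n!/(s-a)^(n+1), so L{e^(-8t)·t^3} = 6/(s+8)^4

Final answer: 6/(s+8)^4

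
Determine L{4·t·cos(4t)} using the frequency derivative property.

L{cos(4t)} = s/(s² + 16). Derivative: d/ds[s/(s² + 16)] = [(s² + 16) - s·2s]/(s² + 16)² = (16 - s²)/(s² + 16)². So L{t·cos(4t)} = -F'(s) = (s² - 16)/(s² + 16)². Then L{4·t·cos(4t)} = 4·(s² - 16)/(s² + 16)²

Final answer: 4·(s² - 16)/(s² + 16)²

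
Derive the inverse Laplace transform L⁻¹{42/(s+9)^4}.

L⁻¹{n!/(s-a)^(n+1)} = t^n·e^(at) with n=3, a=-9. So L⁻¹{6/(s+9)^4} = t^3·e^(-9t), and L⁻¹{42/(s+9)^4} = (42/6)·t^3·e^(-9t) = 7·t^3·e^(-9t)

Final answer: 7·t^3·e^(-9t)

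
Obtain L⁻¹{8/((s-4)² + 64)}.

Form: b/((s-a)² + b²) → e^(at)sin(bt). With a=4, b=8

Final answer: e^(4t)·sin(8t)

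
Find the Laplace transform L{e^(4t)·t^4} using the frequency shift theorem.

L{e^(at)·t^n} = n!/(s-a)^(n+1), so L{e^(4t)·t^4} = 24/(s-4)^5

Final answer: 24/(s-4)^5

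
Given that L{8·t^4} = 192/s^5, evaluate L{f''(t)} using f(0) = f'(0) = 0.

L{f''(t)} = s²F(s) - sf(0) - f'(0) = s²·192/s^5 - 0 - 0 = 192/s^3

Final answer: 192/s^3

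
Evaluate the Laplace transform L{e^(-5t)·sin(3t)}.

L{e^(at)·sin(ωt)} = ω/((s-a)² + ω²), so L{e^(-5t)·sin(3t)} = 3/((s+5)² + 9)

Final answer: 3/((s+5)² + 9)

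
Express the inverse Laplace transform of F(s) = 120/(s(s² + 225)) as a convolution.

120/(s(s² + 225)) = (1/s)·(120/(s² + 225)) = L{1}·L{8·sin(15t)}. So f(t) = 1*(8·sin(15t)) = ∫₀ᵗ 8·sin(15τ) dτ

Final answer: ∫₀ᵗ 8·sin(15τ) dτ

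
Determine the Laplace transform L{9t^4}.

L{9t^4} = 9 · L{t^4} = 9 · 24/s^5 = 216/s^5

Final answer: 216/s^5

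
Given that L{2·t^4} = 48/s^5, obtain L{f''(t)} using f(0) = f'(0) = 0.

L{f''(t)} = s²F(s) - sf(0) - f'(0) = s²·48/s^5 - 0 - 0 = 48/s^3

Final answer: 48/s^3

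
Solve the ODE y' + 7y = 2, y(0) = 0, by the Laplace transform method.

sY + 7Y = 2/s. Y = 2/(s(s+7)). Partial fractions: Y = 2/7/s - 2/7/(s+7)

Final answer: y(t) = 2/7(1 - e^(-7t))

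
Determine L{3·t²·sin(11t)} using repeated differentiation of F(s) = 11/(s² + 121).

F(s) = 11/(s² + 121). F'(s) = -22s/(s² + 121)². F''(s) = -22(121 - 3s²)/(s² + 121)³ = (66s² - 2662)/(s² + 121)³. So L{t²·sin(11t)} = (-1)² F''(s) = (66s² - 2662)/(s² + 121)³. Then L{3·t²·sin(11t)} = 3·(66s² - 2662)/(s² + 121)³ = (198s² - 7986)/(s² + 121)³

Final answer: (198s² - 7986)/(s² + 121)³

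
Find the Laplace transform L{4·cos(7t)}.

L{cos(ωt)} = s/(s² + ω²), so L{cos(7t)} = s/(s² + 49). Then L{4·cos(7t)} = 4·s/(s² + 49) = 4s/(s² + 49)

Final answer: 4s/(s² + 49)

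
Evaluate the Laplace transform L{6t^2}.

L{6t^2} = 6 · L{t^2} = 6 · 2/s^3 = 12/s^3

Final answer: 12/s^3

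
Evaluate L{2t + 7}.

L{2t + 7} = 2·L{t} + 7·L{1} = 2/s² + 7/s

Final answer: 2/s² + 7/s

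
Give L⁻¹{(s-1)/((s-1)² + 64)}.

Using frequency shift: L⁻¹{(s-a)/((s-a)² + b²)} = e^(at)cos(bt). Here a=1, b=8

Final answer: e^t·cos(8t)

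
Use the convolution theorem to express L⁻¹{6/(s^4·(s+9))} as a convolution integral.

6/(s^4·(s+9)) = (6/s^4)·(1/(s+9)) = L{t^3}·L{e^(-9t)}. So f(t) = t^3*e^(-9t) = ∫₀ᵗ τ^3·e^(-9(t-τ)) dτ

Final answer: ∫₀ᵗ τ^3·e^(-9(t-τ)) dτ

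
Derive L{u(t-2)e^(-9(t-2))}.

u(t-a)f(t-a) with f(t)=e^(-9t). L{e^(-9t)} = 1/(s+9). By time shift: e^(-2s)/(s+9)

Final answer: e^(-2s)/(s+9)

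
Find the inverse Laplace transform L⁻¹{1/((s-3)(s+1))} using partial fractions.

Decompose: A/(s-3) + B/(s+1). A = 1/4, B = -1/4. f(t) = (e^(3t) - e^(-t))/4

Final answer: (e^(3t) - e^(-t))/4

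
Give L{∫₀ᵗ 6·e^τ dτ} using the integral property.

L{∫₀ᵗ f(τ)dτ} = F(s)/s with F(s) = 6/(s-1), so L{∫₀ᵗ 6·e^τ dτ} = 6/(s(s-1))

Final answer: 6/(s(s-1))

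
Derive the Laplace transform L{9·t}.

L{t^n} = n!/s^(n+1), so L{t} = 1/s^2. Then L{9·t} = 9·1/s^2 = 9/s^2

Final answer: 9/s^2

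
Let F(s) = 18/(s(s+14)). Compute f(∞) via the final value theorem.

f(∞) = lim_{s→0} s·18/(s(s+14)) = lim_{s→0} 18/(s+14) = 18/14 = 9/7

Final answer: 9/7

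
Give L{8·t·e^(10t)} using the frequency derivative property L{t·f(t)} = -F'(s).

L{e^(10t)} = 1/(s-10). By frequency derivative: L{t·e^(10t)} = -d/ds[1/(s-10)] = -(-1)/(s-10)² = 1/(s-10)². Then L{8·t·e^(10t)} = 8·1/(s-10)² = 8/(s-10)²

Final answer: 8/(s-10)²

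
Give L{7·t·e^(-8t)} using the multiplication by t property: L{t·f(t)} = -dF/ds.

Using L{t^n·e^(at)} = n!/(s-a)^(n+1), L{t·e^(-8t)} = 1/(s+8)^2, so L{7·t·e^(-8t)} = 7·1/(s+8)^2 = 7/(s+8)^2

Final answer: 7/(s+8)^2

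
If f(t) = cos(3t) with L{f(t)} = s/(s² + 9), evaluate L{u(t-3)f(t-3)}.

Time shift theorem: L{u(t-a)f(t-a)} = e^(-as)F(s). Here a=3, F(s) = s/(s² + 9), so L{u(t-3)f(t-3)} = e^(-3s)·s/(s² + 9)

Final answer: e^(-3s)·s/(s² + 9)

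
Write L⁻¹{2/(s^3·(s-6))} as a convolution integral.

2/(s^3·(s-6)) = (2/s^3)·(1/(s-6)) = L{t^2}·L{e^(6t)}. So f(t) = t^2*e^(6t) = ∫₀ᵗ τ^2·e^(6(t-τ)) dτ

Final answer: ∫₀ᵗ τ^2·e^(6(t-τ)) dτ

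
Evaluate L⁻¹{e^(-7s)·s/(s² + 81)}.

L⁻¹{s/(s² + 81)} = cos(9t). By the time shift theorem, L⁻¹{e^(-as)F(s)} = u(t-a)f(t-a) with a=7, so L⁻¹{e^(-7s)·s/(s² + 81)} = u(t-7)·cos(9(t-7))

Final answer: u(t-7)·cos(9(t-7))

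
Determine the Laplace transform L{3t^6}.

L{3t^6} = 3 · L{t^6} = 3 · 720/s^7 = 2160/s^7

Final answer: 2160/s^7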